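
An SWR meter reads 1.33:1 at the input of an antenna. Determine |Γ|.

|Γ| ≈ 0.142

|Γ| = (S − 1)/(S + 1) = (1.33 − 1)/(1.33 + 1) = 0.33/2.33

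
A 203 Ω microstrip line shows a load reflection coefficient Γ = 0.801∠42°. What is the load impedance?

Z_L ≈ 161 + j482 Ω

Z_L = Z_0·(1 + Γ)/(1 − Γ) = 203·(1.6 + j0.536)/(0.405 − j0.536)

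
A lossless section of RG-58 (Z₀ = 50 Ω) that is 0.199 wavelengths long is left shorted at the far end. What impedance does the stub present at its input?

βl = 2π × 0.199 = 71.6°
tan(βl) = 3.01
For a shorted stub, Z_in = jZ_0·tan(βl)

Z_in ≈ +j151 Ω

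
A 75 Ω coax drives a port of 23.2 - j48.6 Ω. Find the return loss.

Γ = (-51.8 − j48.6)/(98.2 − j48.6), |Γ| = 0.648
RL = −20·log₁₀|Γ| = −20·log₁₀(0.648)

RL ≈ 3.76 dB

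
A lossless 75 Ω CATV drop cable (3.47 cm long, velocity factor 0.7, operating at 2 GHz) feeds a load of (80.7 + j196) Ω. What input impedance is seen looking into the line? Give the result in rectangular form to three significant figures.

λ = v/f = 0.7·c / 2 GHz = 0.105 m
βl = 2π·l/λ = 2π × 0.33 = 119°
tan(βl) = tan(119°) = -1.81
Z_in = Z_0·(Z_L + jZ_0·tanβl)/(Z_0 + jZ_L·tanβl)
     = 75·(80.7 + j60.5)/(429 − j146)

Z_in ≈ 9.42 + j13.8 Ω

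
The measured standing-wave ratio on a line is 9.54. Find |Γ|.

|Γ| = (S − 1)/(S + 1) = (9.54 − 1)/(9.54 + 1) = 8.54/10.5

|Γ| ≈ 0.81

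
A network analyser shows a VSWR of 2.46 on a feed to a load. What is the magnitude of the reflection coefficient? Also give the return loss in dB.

|Γ| = (S − 1)/(S + 1) = (2.46 − 1)/(2.46 + 1) = 1.46/3.46
RL = −20·log₁₀|Γ| = −20·log₁₀(0.422)

|Γ| ≈ 0.422; return loss ≈ 7.49 dB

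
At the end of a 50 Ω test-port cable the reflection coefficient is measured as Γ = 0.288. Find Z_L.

Z_L = Z_0·(1 + Γ)/(1 − Γ) = 50·(1.29)/(0.712)

Z_L ≈ 90.4 Ω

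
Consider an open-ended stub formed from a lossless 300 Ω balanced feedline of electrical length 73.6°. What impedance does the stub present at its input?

tan(βl) = 3.4
For an open-ended stub, Z_in = −jZ_0·cot(βl) = −jZ_0/tan(βl)

Z_in ≈ −j88.3 Ω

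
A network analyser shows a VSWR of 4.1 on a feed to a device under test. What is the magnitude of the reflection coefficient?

|Γ| ≈ 0.608

|Γ| = (S − 1)/(S + 1) = (4.1 − 1)/(4.1 + 1) = 3.1/5.1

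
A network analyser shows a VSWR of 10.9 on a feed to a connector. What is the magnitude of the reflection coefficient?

|Γ| ≈ 0.832

|Γ| = (S − 1)/(S + 1) = (10.9 − 1)/(10.9 + 1) = 9.9/11.9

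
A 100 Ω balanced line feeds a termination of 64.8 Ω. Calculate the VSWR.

VSWR ≈ 1.54

Γ = (64.8 − 100)/(64.8 + 100) = -0.214
VSWR = (1 + 0.214)/(1 − 0.214)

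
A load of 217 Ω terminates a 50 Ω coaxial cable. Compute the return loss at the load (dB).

Γ = (217 − 50)/(217 + 50) = 0.625
RL = −20·log₁₀|Γ| = −20·log₁₀(0.625)

RL ≈ 4.08 dB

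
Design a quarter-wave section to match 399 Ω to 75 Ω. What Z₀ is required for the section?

Z_qwt ≈ 173 Ω

Z_qwt = √(Z_0·R_L) = √(75 × 399) = √29920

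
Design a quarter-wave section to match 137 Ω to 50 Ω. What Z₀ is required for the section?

Z_qwt = √(Z_0·R_L) = √(50 × 137) = √6850

Z_qwt ≈ 82.8 Ω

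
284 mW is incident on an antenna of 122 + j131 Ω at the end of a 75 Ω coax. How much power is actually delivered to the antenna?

P_delivered ≈ 186 mW

|Γ| = |(47 + j131)/(197 + j131)| = 0.588
|Γ|² = 0.346
P_refl = |Γ|²·P_inc = 98.3 mW, P_del = (1 − |Γ|²)·P_inc = 186 mW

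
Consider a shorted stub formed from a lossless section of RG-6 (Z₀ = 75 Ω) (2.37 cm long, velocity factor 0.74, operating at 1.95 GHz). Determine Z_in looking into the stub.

Z_in ≈ +j279 Ω

λ = v/f = 0.74·c / 1.95 GHz = 0.114 m
βl = 2π·l/λ = 2π × 0.208 = 74.9°
tan(βl) = 3.72
For a shorted stub, Z_in = jZ_0·tan(βl)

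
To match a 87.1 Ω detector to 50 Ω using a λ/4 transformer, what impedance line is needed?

Z_qwt ≈ 66 Ω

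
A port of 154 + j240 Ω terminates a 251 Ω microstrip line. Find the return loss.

RL ≈ 5.19 dB

Γ = (-97 + j240)/(405 + j240), |Γ| = 0.55
RL = −20·log₁₀|Γ| = −20·log₁₀(0.55)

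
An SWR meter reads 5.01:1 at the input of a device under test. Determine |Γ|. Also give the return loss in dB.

|Γ| ≈ 0.667; return loss ≈ 3.51 dB

|Γ| = (S − 1)/(S + 1) = (5.01 − 1)/(5.01 + 1) = 4.01/6.01
RL = −20·log₁₀|Γ| = −20·log₁₀(0.667)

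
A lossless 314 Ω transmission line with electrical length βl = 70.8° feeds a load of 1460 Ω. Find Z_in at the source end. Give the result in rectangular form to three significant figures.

Z_in ≈ 75.3 − j104 Ω

tan(βl) = tan(70.8°) = 2.87
Z_in = Z_0·(Z_L + jZ_0·tanβl)/(Z_0 + jZ_L·tanβl)
     = 314·(1460 + j902)/(314 + j4190)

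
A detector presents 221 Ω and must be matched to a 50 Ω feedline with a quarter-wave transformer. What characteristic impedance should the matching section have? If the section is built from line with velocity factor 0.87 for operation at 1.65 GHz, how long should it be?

Z_qwt = √(Z_0·R_L) = √(50 × 221) = √11050
λ = 0.87·c/f = 0.158 m, so l = λ/4 = 0.0395 m

Z_qwt ≈ 105 Ω; length ≈ 3.95 cm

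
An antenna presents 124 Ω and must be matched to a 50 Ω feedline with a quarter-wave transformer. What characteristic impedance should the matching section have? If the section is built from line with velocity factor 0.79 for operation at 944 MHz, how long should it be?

Z_qwt = √(Z_0·R_L) = √(50 × 124) = √6200
λ = 0.79·c/f = 0.251 m, so l = λ/4 = 0.0628 m

Z_qwt ≈ 78.7 Ω; length ≈ 6.28 cm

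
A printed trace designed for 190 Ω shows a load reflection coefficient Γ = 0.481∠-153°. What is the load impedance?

Z_L ≈ 69.9 − j39.7 Ω

Z_L = Z_0·(1 + Γ)/(1 − Γ) = 190·(0.571 − j0.218)/(1.43 + j0.218)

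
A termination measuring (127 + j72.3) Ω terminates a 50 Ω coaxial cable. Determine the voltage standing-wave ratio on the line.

Γ = (Z_L − Z_0)/(Z_L + Z_0) = (77 + j72.3)/(177 + j72.3)
|Γ| = 106/191 = 0.552
VSWR = (1 + |Γ|)/(1 − |Γ|) = 1.55/0.448

VSWR ≈ 3.47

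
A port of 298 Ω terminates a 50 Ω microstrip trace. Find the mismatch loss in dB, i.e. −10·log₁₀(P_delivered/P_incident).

mismatch loss ≈ 3.08 dB

Γ = (298 − 50)/(298 + 50) = 0.713
|Γ|² = 0.508, so P_del/P_inc = 1 − |Γ|² = 0.492
ML = −10·log₁₀(1 − |Γ|²)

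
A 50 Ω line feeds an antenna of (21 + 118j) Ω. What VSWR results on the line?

Γ = (Z_L − Z_0)/(Z_L + Z_0) = (-29 + j118)/(71 + j118)
|Γ| = 122/138 = 0.882
VSWR = (1 + |Γ|)/(1 − |Γ|) = 1.88/0.118

VSWR ≈ 16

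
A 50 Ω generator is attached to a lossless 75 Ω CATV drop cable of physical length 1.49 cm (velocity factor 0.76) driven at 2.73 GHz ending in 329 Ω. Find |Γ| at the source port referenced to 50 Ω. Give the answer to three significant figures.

λ = v/f = 0.76·c / 2.73 GHz = 0.0835 m
βl = 2π·l/λ = 2π × 0.178 = 64.2°
tan(βl) = 2.07
Z_in = Z_0·(Z_L + jZ_0·tanβl)/(Z_0 + jZ_L·tanβl) = 20.8 − j33.9 Ω
Γ_s = (Z_in − Z_s)/(Z_in + Z_s) = (-29.2 − j33.9)/(70.8 − j33.9), |Γ_s| = 0.57

|Γ| ≈ 0.57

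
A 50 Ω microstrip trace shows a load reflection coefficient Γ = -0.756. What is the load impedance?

Z_L ≈ 6.95 Ω

Z_L = Z_0·(1 + Γ)/(1 − Γ) = 50·(0.244)/(1.76)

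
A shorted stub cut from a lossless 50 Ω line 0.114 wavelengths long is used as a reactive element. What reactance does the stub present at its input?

X_in ≈ 43.5 Ω (inductive)

βl = 2π × 0.114 = 41°
tan(βl) = 0.871
For a shorted stub, Z_in = jZ_0·tan(βl)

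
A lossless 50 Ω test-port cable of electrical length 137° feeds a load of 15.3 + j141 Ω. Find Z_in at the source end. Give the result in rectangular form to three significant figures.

tan(βl) = tan(137°) = -0.933
Z_in = Z_0·(Z_L + jZ_0·tanβl)/(Z_0 + jZ_L·tanβl)
     = 50·(15.3 + j94.4)/(181 − j14.3)

Z_in ≈ 2.16 + j26.2 Ω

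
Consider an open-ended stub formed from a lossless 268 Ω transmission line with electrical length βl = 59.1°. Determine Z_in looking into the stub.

Z_in ≈ −j160 Ω

tan(βl) = 1.67
For an open-ended stub, Z_in = −jZ_0·cot(βl) = −jZ_0/tan(βl)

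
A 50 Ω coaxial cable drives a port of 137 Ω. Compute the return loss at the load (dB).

Γ = (137 − 50)/(137 + 50) = 0.465
RL = −20·log₁₀|Γ| = −20·log₁₀(0.465)

RL ≈ 6.65 dB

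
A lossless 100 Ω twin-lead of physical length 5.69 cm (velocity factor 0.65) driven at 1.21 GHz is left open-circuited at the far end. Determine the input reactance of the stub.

X_in ≈ 75.6 Ω (inductive)

λ = v/f = 0.65·c / 1.21 GHz = 0.161 m
βl = 2π·l/λ = 2π × 0.353 = 127°
tan(βl) = -1.32
For an open-circuited stub, Z_in = −jZ_0·cot(βl) = −jZ_0/tan(βl)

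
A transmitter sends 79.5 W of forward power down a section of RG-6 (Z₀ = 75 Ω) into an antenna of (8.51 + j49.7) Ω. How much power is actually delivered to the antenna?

P_delivered ≈ 21.5 W

|Γ| = |(-66.49 + j49.7)/(83.51 + j49.7)| = 0.854
|Γ|² = 0.73
P_refl = |Γ|²·P_inc = 58 W, P_del = (1 − |Γ|²)·P_inc = 21.5 W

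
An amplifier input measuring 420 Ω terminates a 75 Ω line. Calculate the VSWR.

VSWR ≈ 5.6

Γ = (420 − 75)/(420 + 75) = 0.697
VSWR = (1 + 0.697)/(1 − 0.697)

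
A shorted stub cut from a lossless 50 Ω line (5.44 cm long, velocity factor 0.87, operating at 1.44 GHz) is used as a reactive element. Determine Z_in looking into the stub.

λ = v/f = 0.87·c / 1.44 GHz = 0.181 m
βl = 2π·l/λ = 2π × 0.3 = 108°
tan(βl) = -3.07
For a shorted stub, Z_in = jZ_0·tan(βl)

Z_in ≈ −j153 Ω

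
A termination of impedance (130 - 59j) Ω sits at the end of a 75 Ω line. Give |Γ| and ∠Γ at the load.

Γ = (Z_L − Z_0)/(Z_L + Z_0) = (55 − j59)/(205 − j59)
|Γ| = 80.7/213 = 0.378

Γ ≈ 0.378 ∠ -31°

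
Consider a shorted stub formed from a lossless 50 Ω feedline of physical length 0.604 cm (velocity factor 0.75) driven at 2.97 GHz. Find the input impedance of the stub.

λ = v/f = 0.75·c / 2.97 GHz = 0.0758 m
βl = 2π·l/λ = 2π × 0.0797 = 28.7°
tan(βl) = 0.548
For a shorted stub, Z_in = jZ_0·tan(βl)

Z_in ≈ +j27.4 Ω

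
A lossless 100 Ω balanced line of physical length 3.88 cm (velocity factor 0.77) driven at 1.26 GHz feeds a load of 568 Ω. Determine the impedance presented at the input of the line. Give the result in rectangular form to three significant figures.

λ = v/f = 0.77·c / 1.26 GHz = 0.183 m
βl = 2π·l/λ = 2π × 0.212 = 76.2°
tan(βl) = tan(76.2°) = 4.07
Z_in = Z_0·(Z_L + jZ_0·tanβl)/(Z_0 + jZ_L·tanβl)
     = 100·(568 + j407)/(100 + j2310)

Z_in ≈ 18.6 − j23.8 Ω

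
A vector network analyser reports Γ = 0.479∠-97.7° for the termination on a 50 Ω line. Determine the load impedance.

Z_L = Z_0·(1 + Γ)/(1 − Γ) = 50·(0.936 − j0.475)/(1.06 + j0.475)

Z_L ≈ 28.4 − j35 Ω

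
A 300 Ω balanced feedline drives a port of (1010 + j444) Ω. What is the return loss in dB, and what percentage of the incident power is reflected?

RL ≈ 4.36 dB; 36.7% of incident power reflected

Γ = (710 + j444)/(1310 + j444), |Γ| = 0.605
RL = −20·log₁₀(0.605) = 4.36 dB
P_refl/P_inc = |Γ|² = 0.367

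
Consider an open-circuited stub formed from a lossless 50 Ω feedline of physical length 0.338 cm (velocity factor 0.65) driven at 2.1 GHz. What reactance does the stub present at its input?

X_in ≈ -215 Ω (capacitive)

λ = v/f = 0.65·c / 2.1 GHz = 0.0929 m
βl = 2π·l/λ = 2π × 0.0364 = 13.1°
tan(βl) = 0.233
For an open-circuited stub, Z_in = −jZ_0·cot(βl) = −jZ_0/tan(βl)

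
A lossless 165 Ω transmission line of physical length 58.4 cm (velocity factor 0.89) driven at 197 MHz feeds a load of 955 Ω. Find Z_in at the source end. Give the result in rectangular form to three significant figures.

λ = v/f = 0.89·c / 197 MHz = 1.36 m
βl = 2π·l/λ = 2π × 0.431 = 155°
tan(βl) = tan(155°) = -0.464
Z_in = Z_0·(Z_L + jZ_0·tanβl)/(Z_0 + jZ_L·tanβl)
     = 165·(955 − j76.5)/(165 − j443)

Z_in ≈ 141 + j303 Ω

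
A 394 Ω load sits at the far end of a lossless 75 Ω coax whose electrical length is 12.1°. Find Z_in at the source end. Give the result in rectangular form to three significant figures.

tan(βl) = tan(12.1°) = 0.214
Z_in = Z_0·(Z_L + jZ_0·tanβl)/(Z_0 + jZ_L·tanβl)
     = 75·(394 + j16.1)/(75 + j84.5)

Z_in ≈ 182 − j189 Ω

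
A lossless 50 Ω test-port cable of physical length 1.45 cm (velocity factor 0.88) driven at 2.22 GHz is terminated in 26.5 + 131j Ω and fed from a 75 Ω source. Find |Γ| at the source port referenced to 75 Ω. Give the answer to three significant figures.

λ = v/f = 0.88·c / 2.22 GHz = 0.119 m
βl = 2π·l/λ = 2π × 0.122 = 43.9°
tan(βl) = 0.962
Z_in = Z_0·(Z_L + jZ_0·tanβl)/(Z_0 + jZ_L·tanβl) = 19.8 − j111 Ω
Γ_s = (Z_in − Z_s)/(Z_in + Z_s) = (-55.2 − j111)/(94.8 − j111), |Γ_s| = 0.849

|Γ| ≈ 0.849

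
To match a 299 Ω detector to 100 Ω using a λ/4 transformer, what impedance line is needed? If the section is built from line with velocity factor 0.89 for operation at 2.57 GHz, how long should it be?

Z_qwt = √(Z_0·R_L) = √(100 × 299) = √29900
λ = 0.89·c/f = 0.104 m, so l = λ/4 = 0.026 m

Z_qwt ≈ 173 Ω; length ≈ 2.6 cm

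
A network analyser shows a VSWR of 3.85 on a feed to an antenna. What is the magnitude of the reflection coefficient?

|Γ| ≈ 0.588

|Γ| = (S − 1)/(S + 1) = (3.85 − 1)/(3.85 + 1) = 2.85/4.85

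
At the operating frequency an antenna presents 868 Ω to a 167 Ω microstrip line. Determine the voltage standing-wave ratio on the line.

Γ = (868 − 167)/(868 + 167) = 0.677
VSWR = (1 + 0.677)/(1 − 0.677)

VSWR ≈ 5.2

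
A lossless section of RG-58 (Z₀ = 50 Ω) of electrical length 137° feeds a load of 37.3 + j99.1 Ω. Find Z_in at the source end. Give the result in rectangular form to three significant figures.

Z_in ≈ 8.11 + j20.4 Ω

tan(βl) = tan(137°) = -0.933
Z_in = Z_0·(Z_L + jZ_0·tanβl)/(Z_0 + jZ_L·tanβl)
     = 50·(37.3 + j52.5)/(142 − j34.8)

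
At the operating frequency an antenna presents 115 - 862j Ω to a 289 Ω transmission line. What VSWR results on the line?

Γ = (Z_L − Z_0)/(Z_L + Z_0) = (-174 − j862)/(404 − j862)
|Γ| = 879/952 = 0.924
VSWR = (1 + |Γ|)/(1 − |Γ|) = 1.92/0.0763

VSWR ≈ 25.2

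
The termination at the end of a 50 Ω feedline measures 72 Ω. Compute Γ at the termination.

Γ = (Z_L − Z_0)/(Z_L + Z_0) = (72 − 50)/(72 + 50) = 22/122

Γ = 0.18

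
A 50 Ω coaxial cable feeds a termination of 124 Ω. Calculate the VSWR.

Γ = (124 − 50)/(124 + 50) = 0.425
VSWR = (1 + 0.425)/(1 − 0.425)

VSWR ≈ 2.48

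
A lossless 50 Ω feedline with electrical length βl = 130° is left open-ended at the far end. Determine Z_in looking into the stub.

tan(βl) = -1.19
For an open-ended stub, Z_in = −jZ_0·cot(βl) = −jZ_0/tan(βl)

Z_in ≈ +j42 Ω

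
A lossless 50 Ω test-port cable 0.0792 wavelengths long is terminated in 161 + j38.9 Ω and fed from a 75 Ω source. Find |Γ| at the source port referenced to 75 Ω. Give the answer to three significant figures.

|Γ| ≈ 0.474

βl = 2π × 0.0792 = 28.5°
tan(βl) = 0.543
Z_in = Z_0·(Z_L + jZ_0·tanβl)/(Z_0 + jZ_L·tanβl) = 61.5 − j71.8 Ω
Γ_s = (Z_in − Z_s)/(Z_in + Z_s) = (-13.5 − j71.8)/(136 − j71.8), |Γ_s| = 0.474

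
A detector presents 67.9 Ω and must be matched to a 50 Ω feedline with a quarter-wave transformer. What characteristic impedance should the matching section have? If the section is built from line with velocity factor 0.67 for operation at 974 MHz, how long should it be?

Z_qwt ≈ 58.3 Ω; length ≈ 5.16 cm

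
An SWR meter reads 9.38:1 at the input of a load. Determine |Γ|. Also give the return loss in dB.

|Γ| ≈ 0.807; return loss ≈ 1.86 dB

|Γ| = (S − 1)/(S + 1) = (9.38 − 1)/(9.38 + 1) = 8.38/10.4
RL = −20·log₁₀|Γ| = −20·log₁₀(0.807)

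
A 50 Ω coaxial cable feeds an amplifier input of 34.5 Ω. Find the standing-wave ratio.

Γ = (34.5 − 50)/(34.5 + 50) = -0.183
VSWR = (1 + 0.183)/(1 − 0.183)

VSWR ≈ 1.45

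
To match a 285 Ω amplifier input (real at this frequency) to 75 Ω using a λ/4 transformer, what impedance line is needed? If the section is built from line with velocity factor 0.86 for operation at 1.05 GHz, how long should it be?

Z_qwt ≈ 146 Ω; length ≈ 6.14 cm

Z_qwt = √(Z_0·R_L) = √(75 × 285) = √21380
λ = 0.86·c/f = 0.246 m, so l = λ/4 = 0.0614 m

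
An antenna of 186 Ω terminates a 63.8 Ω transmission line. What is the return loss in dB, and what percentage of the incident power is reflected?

RL ≈ 6.21 dB; 23.9% of incident power reflected

Γ = (186 − 63.8)/(186 + 63.8) = 0.489
RL = −20·log₁₀(0.489) = 6.21 dB
P_refl/P_inc = |Γ|² = 0.239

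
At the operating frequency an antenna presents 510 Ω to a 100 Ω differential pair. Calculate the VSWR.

VSWR ≈ 5.1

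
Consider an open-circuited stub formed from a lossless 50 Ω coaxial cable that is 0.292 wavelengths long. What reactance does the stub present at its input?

βl = 2π × 0.292 = 105°
tan(βl) = -3.7
For an open-circuited stub, Z_in = −jZ_0·cot(βl) = −jZ_0/tan(βl)

X_in ≈ 13.5 Ω (inductive)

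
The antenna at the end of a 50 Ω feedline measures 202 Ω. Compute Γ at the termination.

Γ = 0.603

Γ = (Z_L − Z_0)/(Z_L + Z_0) = (202 − 50)/(202 + 50) = 152/252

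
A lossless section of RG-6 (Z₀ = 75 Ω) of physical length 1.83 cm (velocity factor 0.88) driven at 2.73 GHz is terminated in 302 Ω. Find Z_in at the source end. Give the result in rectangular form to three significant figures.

λ = v/f = 0.88·c / 2.73 GHz = 0.0967 m
βl = 2π·l/λ = 2π × 0.189 = 68.1°
tan(βl) = tan(68.1°) = 2.49
Z_in = Z_0·(Z_L + jZ_0·tanβl)/(Z_0 + jZ_L·tanβl)
     = 75·(302 + j187)/(75 + j752)

Z_in ≈ 21.4 − j28 Ω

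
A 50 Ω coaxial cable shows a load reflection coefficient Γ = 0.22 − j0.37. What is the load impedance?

Z_L ≈ 54.7 − j49.6 Ω

Z_L = Z_0·(1 + Γ)/(1 − Γ) = 50·(1.22 − j0.37)/(0.78 + j0.37)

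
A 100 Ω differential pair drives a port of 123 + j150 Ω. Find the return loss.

RL ≈ 4.96 dB

Γ = (23 + j150)/(223 + j150), |Γ| = 0.565
RL = −20·log₁₀|Γ| = −20·log₁₀(0.565)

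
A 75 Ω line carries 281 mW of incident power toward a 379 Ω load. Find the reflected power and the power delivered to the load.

Γ = (379 − 75)/(379 + 75) = 0.67
|Γ|² = 0.448
P_refl = |Γ|²·P_inc = 126 mW, P_del = (1 − |Γ|²)·P_inc = 155 mW

P_reflected ≈ 126 mW; P_delivered ≈ 155 mW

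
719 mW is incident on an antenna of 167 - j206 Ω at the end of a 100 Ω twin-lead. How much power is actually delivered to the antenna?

|Γ| = |(67 − j206)/(267 − j206)| = 0.642
|Γ|² = 0.413
P_refl = |Γ|²·P_inc = 297 mW, P_del = (1 − |Γ|²)·P_inc = 422 mW

P_delivered ≈ 422 mW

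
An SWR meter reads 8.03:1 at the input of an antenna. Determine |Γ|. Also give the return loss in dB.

|Γ| = (S − 1)/(S + 1) = (8.03 − 1)/(8.03 + 1) = 7.03/9.03
RL = −20·log₁₀|Γ| = −20·log₁₀(0.779)

|Γ| ≈ 0.779; return loss ≈ 2.17 dB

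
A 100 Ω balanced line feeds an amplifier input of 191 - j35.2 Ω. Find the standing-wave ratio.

VSWR ≈ 2

Γ = (Z_L − Z_0)/(Z_L + Z_0) = (91 − j35.2)/(291 − j35.2)
|Γ| = 97.6/293 = 0.333
VSWR = (1 + |Γ|)/(1 − |Γ|) = 1.33/0.667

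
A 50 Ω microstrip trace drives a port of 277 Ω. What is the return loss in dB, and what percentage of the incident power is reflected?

Γ = (277 − 50)/(277 + 50) = 0.694
RL = −20·log₁₀(0.694) = 3.17 dB
P_refl/P_inc = |Γ|² = 0.482

RL ≈ 3.17 dB; 48.2% of incident power reflected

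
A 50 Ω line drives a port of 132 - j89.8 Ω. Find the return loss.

RL ≈ 4.45 dB

Γ = (82 − j89.8)/(182 − j89.8), |Γ| = 0.599
RL = −20·log₁₀|Γ| = −20·log₁₀(0.599)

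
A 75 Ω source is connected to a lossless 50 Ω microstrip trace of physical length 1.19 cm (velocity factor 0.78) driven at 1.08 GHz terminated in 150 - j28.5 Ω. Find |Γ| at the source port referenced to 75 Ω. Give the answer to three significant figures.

|Γ| ≈ 0.436

λ = v/f = 0.78·c / 1.08 GHz = 0.217 m
βl = 2π·l/λ = 2π × 0.0549 = 19.8°
tan(βl) = 0.359
Z_in = Z_0·(Z_L + jZ_0·tanβl)/(Z_0 + jZ_L·tanβl) = 64.8 − j66.7 Ω
Γ_s = (Z_in − Z_s)/(Z_in + Z_s) = (-10.2 − j66.7)/(140 − j66.7), |Γ_s| = 0.436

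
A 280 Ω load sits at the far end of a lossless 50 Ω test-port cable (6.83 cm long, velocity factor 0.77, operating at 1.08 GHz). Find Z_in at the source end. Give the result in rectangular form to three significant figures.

λ = v/f = 0.77·c / 1.08 GHz = 0.214 m
βl = 2π·l/λ = 2π × 0.319 = 115°
tan(βl) = tan(115°) = -2.15
Z_in = Z_0·(Z_L + jZ_0·tanβl)/(Z_0 + jZ_L·tanβl)
     = 50·(280 − j107)/(50 − j602)

Z_in ≈ 10.8 + j22.4 Ω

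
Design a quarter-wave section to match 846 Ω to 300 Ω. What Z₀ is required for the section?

Z_qwt ≈ 504 Ω

Z_qwt = √(Z_0·R_L) = √(300 × 846) = √253800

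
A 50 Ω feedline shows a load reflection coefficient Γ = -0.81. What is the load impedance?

Z_L ≈ 5.25 Ω

Z_L = Z_0·(1 + Γ)/(1 − Γ) = 50·(0.19)/(1.81)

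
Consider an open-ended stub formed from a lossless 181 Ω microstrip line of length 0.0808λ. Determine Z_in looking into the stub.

Z_in ≈ −j325 Ω

βl = 2π × 0.0808 = 29.1°
tan(βl) = 0.556
For an open-ended stub, Z_in = −jZ_0·cot(βl) = −jZ_0/tan(βl)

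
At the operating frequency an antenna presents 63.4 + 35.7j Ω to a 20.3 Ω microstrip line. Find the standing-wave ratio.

VSWR ≈ 4.2

Γ = (Z_L − Z_0)/(Z_L + Z_0) = (43.1 + j35.7)/(83.7 + j35.7)
|Γ| = 56/91 = 0.615
VSWR = (1 + |Γ|)/(1 − |Γ|) = 1.62/0.385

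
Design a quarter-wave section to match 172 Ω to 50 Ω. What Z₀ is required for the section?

Z_qwt ≈ 92.7 Ω

Z_qwt = √(Z_0·R_L) = √(50 × 172) = √8600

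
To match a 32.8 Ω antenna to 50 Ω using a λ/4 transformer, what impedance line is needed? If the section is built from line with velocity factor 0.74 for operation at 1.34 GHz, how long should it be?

Z_qwt ≈ 40.5 Ω; length ≈ 4.14 cm

Z_qwt = √(Z_0·R_L) = √(50 × 32.8) = √1640
λ = 0.74·c/f = 0.166 m, so l = λ/4 = 0.0414 m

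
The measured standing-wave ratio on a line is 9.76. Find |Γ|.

|Γ| ≈ 0.814

|Γ| = (S − 1)/(S + 1) = (9.76 − 1)/(9.76 + 1) = 8.76/10.8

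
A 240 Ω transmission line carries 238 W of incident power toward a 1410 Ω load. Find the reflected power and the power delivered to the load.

Γ = (1410 − 240)/(1410 + 240) = 0.709
|Γ|² = 0.503
P_refl = |Γ|²·P_inc = 120 W, P_del = (1 − |Γ|²)·P_inc = 118 W

P_reflected ≈ 120 W; P_delivered ≈ 118 W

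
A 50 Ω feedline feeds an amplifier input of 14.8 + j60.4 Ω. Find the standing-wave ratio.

VSWR ≈ 8.49

Γ = (Z_L − Z_0)/(Z_L + Z_0) = (-35.2 + j60.4)/(64.8 + j60.4)
|Γ| = 69.9/88.6 = 0.789
VSWR = (1 + |Γ|)/(1 − |Γ|) = 1.79/0.211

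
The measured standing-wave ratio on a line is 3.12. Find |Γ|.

|Γ| ≈ 0.515

|Γ| = (S − 1)/(S + 1) = (3.12 − 1)/(3.12 + 1) = 2.12/4.12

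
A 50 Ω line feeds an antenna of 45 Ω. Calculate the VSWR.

VSWR ≈ 1.11

Γ = (45 − 50)/(45 + 50) = -0.0526
VSWR = (1 + 0.0526)/(1 − 0.0526)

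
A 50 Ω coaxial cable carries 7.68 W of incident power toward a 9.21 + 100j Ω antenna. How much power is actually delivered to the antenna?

|Γ| = |(-40.79 + j100)/(59.21 + j100)| = 0.929
|Γ|² = 0.864
P_refl = |Γ|²·P_inc = 6.63 W, P_del = (1 − |Γ|²)·P_inc = 1.05 W

P_delivered ≈ 1.05 W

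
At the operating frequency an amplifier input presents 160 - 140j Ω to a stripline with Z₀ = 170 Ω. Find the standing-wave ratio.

VSWR ≈ 2.29

Γ = (Z_L − Z_0)/(Z_L + Z_0) = (-10 − j140)/(330 − j140)
|Γ| = 140/358 = 0.392
VSWR = (1 + |Γ|)/(1 − |Γ|) = 1.39/0.608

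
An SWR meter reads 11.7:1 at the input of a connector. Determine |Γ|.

|Γ| ≈ 0.843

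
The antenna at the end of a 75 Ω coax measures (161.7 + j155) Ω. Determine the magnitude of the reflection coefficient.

|Γ| ≈ 0.628

Γ = (Z_L − Z_0)/(Z_L + Z_0) = (86.7 + j155)/(236.7 + j155)
|Γ| = 178/283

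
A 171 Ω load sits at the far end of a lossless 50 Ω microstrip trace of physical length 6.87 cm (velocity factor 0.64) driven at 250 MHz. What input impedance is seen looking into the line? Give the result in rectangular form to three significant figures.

λ = v/f = 0.64·c / 250 MHz = 0.768 m
βl = 2π·l/λ = 2π × 0.0895 = 32.2°
tan(βl) = tan(32.2°) = 0.63
Z_in = Z_0·(Z_L + jZ_0·tanβl)/(Z_0 + jZ_L·tanβl)
     = 50·(171 + j31.5)/(50 + j108)

Z_in ≈ 42.3 − j59.7 Ω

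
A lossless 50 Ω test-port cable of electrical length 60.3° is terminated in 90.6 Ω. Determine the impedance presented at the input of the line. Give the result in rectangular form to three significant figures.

tan(βl) = tan(60.3°) = 1.75
Z_in = Z_0·(Z_L + jZ_0·tanβl)/(Z_0 + jZ_L·tanβl)
     = 50·(90.6 + j87.7)/(50 + j159)

Z_in ≈ 33.3 − j18 Ω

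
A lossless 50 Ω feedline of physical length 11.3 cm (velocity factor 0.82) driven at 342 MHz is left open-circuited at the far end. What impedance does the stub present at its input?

λ = v/f = 0.82·c / 342 MHz = 0.719 m
βl = 2π·l/λ = 2π × 0.157 = 56.6°
tan(βl) = 1.51
For an open-circuited stub, Z_in = −jZ_0·cot(βl) = −jZ_0/tan(βl)

Z_in ≈ −j33 Ω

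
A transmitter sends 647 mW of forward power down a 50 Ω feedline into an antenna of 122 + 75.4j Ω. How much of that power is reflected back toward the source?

|Γ| = |(72 + j75.4)/(172 + j75.4)| = 0.555
|Γ|² = 0.308
P_refl = |Γ|²·P_inc = 199 mW, P_del = (1 − |Γ|²)·P_inc = 448 mW

P_reflected ≈ 199 mW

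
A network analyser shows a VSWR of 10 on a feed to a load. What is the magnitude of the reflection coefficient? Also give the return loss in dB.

|Γ| = (S − 1)/(S + 1) = (10 − 1)/(10 + 1) = 9/11
RL = −20·log₁₀|Γ| = −20·log₁₀(0.818)

|Γ| ≈ 0.818; return loss ≈ 1.74 dB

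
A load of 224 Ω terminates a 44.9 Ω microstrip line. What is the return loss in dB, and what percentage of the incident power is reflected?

RL ≈ 3.53 dB; 44.4% of incident power reflected

Γ = (224 − 44.9)/(224 + 44.9) = 0.666
RL = −20·log₁₀(0.666) = 3.53 dB
P_refl/P_inc = |Γ|² = 0.444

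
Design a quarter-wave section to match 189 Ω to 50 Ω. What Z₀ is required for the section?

Z_qwt = √(Z_0·R_L) = √(50 × 189) = √9450

Z_qwt ≈ 97.2 Ω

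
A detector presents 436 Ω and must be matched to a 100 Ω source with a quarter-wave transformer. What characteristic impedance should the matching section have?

Z_qwt ≈ 209 Ω

Z_qwt = √(Z_0·R_L) = √(100 × 436) = √43600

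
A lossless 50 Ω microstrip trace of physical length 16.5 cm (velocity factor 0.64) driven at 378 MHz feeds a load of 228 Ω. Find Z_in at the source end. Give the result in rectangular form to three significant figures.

Z_in ≈ 13.6 + j23.9 Ω

λ = v/f = 0.64·c / 378 MHz = 0.508 m
βl = 2π·l/λ = 2π × 0.325 = 117°
tan(βl) = tan(117°) = -1.97
Z_in = Z_0·(Z_L + jZ_0·tanβl)/(Z_0 + jZ_L·tanβl)
     = 50·(228 − j98.4)/(50 − j449)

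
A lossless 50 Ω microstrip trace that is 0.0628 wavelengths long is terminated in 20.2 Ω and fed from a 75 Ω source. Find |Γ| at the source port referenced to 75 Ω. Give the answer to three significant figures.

|Γ| ≈ 0.549

βl = 2π × 0.0628 = 22.6°
tan(βl) = 0.416
Z_in = Z_0·(Z_L + jZ_0·tanβl)/(Z_0 + jZ_L·tanβl) = 23.1 + j16.9 Ω
Γ_s = (Z_in − Z_s)/(Z_in + Z_s) = (-51.9 + j16.9)/(98.1 + j16.9), |Γ_s| = 0.549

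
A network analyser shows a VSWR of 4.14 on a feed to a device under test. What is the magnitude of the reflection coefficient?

|Γ| = (S − 1)/(S + 1) = (4.14 − 1)/(4.14 + 1) = 3.14/5.14

|Γ| ≈ 0.611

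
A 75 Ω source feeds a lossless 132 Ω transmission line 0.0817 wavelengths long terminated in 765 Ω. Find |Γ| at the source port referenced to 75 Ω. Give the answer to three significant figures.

βl = 2π × 0.0817 = 29.4°
tan(βl) = 0.564
Z_in = Z_0·(Z_L + jZ_0·tanβl)/(Z_0 + jZ_L·tanβl) = 86.4 − j208 Ω
Γ_s = (Z_in − Z_s)/(Z_in + Z_s) = (11.4 − j208)/(161 − j208), |Γ_s| = 0.791

|Γ| ≈ 0.791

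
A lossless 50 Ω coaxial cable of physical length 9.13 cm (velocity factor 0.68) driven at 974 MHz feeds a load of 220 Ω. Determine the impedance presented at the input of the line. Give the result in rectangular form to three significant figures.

λ = v/f = 0.68·c / 974 MHz = 0.209 m
βl = 2π·l/λ = 2π × 0.436 = 157°
tan(βl) = tan(157°) = -0.426
Z_in = Z_0·(Z_L + jZ_0·tanβl)/(Z_0 + jZ_L·tanβl)
     = 50·(220 − j21.3)/(50 − j93.7)

Z_in ≈ 57.6 + j86.7 Ω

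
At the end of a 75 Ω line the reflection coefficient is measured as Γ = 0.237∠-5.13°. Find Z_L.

Z_L ≈ 121 − j5.44 Ω

Z_L = Z_0·(1 + Γ)/(1 − Γ) = 75·(1.24 − j0.0212)/(0.764 + j0.0212)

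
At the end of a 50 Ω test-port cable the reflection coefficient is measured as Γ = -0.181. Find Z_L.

Z_L ≈ 34.7 Ω

Z_L = Z_0·(1 + Γ)/(1 − Γ) = 50·(0.819)/(1.18)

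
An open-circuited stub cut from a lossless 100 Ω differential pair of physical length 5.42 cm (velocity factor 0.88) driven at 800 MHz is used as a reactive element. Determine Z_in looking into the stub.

λ = v/f = 0.88·c / 800 MHz = 0.33 m
βl = 2π·l/λ = 2π × 0.164 = 59.1°
tan(βl) = 1.67
For an open-circuited stub, Z_in = −jZ_0·cot(βl) = −jZ_0/tan(βl)

Z_in ≈ −j59.8 Ω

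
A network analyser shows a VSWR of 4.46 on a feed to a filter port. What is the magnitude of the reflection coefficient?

|Γ| = (S − 1)/(S + 1) = (4.46 − 1)/(4.46 + 1) = 3.46/5.46

|Γ| ≈ 0.634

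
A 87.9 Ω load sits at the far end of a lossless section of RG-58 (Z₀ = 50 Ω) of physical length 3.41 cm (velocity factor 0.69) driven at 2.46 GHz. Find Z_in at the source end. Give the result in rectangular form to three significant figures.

Z_in ≈ 53 + j29.3 Ω

λ = v/f = 0.69·c / 2.46 GHz = 0.0841 m
βl = 2π·l/λ = 2π × 0.405 = 146°
tan(βl) = tan(146°) = -0.677
Z_in = Z_0·(Z_L + jZ_0·tanβl)/(Z_0 + jZ_L·tanβl)
     = 50·(87.9 − j33.9)/(50 − j59.5)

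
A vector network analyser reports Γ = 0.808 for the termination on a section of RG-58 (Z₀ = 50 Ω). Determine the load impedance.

Z_L ≈ 471 Ω

Z_L = Z_0·(1 + Γ)/(1 − Γ) = 50·(1.81)/(0.192)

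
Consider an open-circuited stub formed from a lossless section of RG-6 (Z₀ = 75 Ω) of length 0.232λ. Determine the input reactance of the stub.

βl = 2π × 0.232 = 83.5°
tan(βl) = 8.8
For an open-circuited stub, Z_in = −jZ_0·cot(βl) = −jZ_0/tan(βl)

X_in ≈ -8.52 Ω (capacitive)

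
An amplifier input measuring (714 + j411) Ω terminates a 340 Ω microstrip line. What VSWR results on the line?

VSWR ≈ 2.93

Γ = (Z_L − Z_0)/(Z_L + Z_0) = (374 + j411)/(1054 + j411)
|Γ| = 556/1130 = 0.491
VSWR = (1 + |Γ|)/(1 − |Γ|) = 1.49/0.509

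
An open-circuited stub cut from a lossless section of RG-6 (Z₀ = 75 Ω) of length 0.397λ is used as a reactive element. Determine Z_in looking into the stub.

Z_in ≈ +j99.2 Ω

βl = 2π × 0.397 = 143°
tan(βl) = -0.756
For an open-circuited stub, Z_in = −jZ_0·cot(βl) = −jZ_0/tan(βl)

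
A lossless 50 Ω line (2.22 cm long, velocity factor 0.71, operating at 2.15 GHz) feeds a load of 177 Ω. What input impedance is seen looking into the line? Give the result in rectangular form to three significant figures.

Z_in ≈ 14.5 − j7.54 Ω

λ = v/f = 0.71·c / 2.15 GHz = 0.0991 m
βl = 2π·l/λ = 2π × 0.224 = 80.7°
tan(βl) = tan(80.7°) = 6.09
Z_in = Z_0·(Z_L + jZ_0·tanβl)/(Z_0 + jZ_L·tanβl)
     = 50·(177 + j304)/(50 + j1080)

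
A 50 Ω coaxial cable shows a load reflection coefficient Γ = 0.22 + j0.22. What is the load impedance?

Z_L ≈ 68.8 + j33.5 Ω

Z_L = Z_0·(1 + Γ)/(1 − Γ) = 50·(1.22 + j0.22)/(0.78 − j0.22)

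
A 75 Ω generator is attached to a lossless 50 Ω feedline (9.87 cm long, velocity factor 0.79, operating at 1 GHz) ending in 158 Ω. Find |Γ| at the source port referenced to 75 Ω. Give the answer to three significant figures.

|Γ| ≈ 0.477

λ = v/f = 0.79·c / 1 GHz = 0.237 m
βl = 2π·l/λ = 2π × 0.416 = 150°
tan(βl) = -0.579
Z_in = Z_0·(Z_L + jZ_0·tanβl)/(Z_0 + jZ_L·tanβl) = 48.5 + j59.8 Ω
Γ_s = (Z_in − Z_s)/(Z_in + Z_s) = (-26.5 + j59.8)/(124 + j59.8), |Γ_s| = 0.477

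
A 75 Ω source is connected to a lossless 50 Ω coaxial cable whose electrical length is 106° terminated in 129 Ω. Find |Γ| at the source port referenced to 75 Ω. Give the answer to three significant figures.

|Γ| ≈ 0.576

tan(βl) = -3.49
Z_in = Z_0·(Z_L + jZ_0·tanβl)/(Z_0 + jZ_L·tanβl) = 20.7 + j12 Ω
Γ_s = (Z_in − Z_s)/(Z_in + Z_s) = (-54.3 + j12)/(95.7 + j12), |Γ_s| = 0.576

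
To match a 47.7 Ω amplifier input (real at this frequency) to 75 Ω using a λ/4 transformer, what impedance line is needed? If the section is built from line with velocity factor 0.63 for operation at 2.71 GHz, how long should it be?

Z_qwt ≈ 59.8 Ω; length ≈ 1.74 cm

Z_qwt = √(Z_0·R_L) = √(75 × 47.7) = √3578
λ = 0.63·c/f = 0.0697 m, so l = λ/4 = 0.0174 m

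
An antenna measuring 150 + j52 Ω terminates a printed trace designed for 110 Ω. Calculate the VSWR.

Γ = (Z_L − Z_0)/(Z_L + Z_0) = (40 + j52)/(260 + j52)
|Γ| = 65.6/265 = 0.247
VSWR = (1 + |Γ|)/(1 − |Γ|) = 1.25/0.753

VSWR ≈ 1.66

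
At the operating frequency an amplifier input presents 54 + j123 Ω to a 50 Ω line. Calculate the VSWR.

Γ = (Z_L − Z_0)/(Z_L + Z_0) = (4 + j123)/(104 + j123)
|Γ| = 123/161 = 0.764
VSWR = (1 + |Γ|)/(1 − |Γ|) = 1.76/0.236

VSWR ≈ 7.48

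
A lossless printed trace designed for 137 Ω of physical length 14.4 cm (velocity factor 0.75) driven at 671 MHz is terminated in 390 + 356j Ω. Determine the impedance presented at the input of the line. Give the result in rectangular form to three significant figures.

λ = v/f = 0.75·c / 671 MHz = 0.335 m
βl = 2π·l/λ = 2π × 0.429 = 155°
tan(βl) = tan(155°) = -0.475
Z_in = Z_0·(Z_L + jZ_0·tanβl)/(Z_0 + jZ_L·tanβl)
     = 137·(390 + j291)/(306 − j185)

Z_in ≈ 70.1 + j173 Ω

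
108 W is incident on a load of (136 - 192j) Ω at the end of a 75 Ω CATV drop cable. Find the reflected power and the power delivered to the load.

P_reflected ≈ 53.9 W; P_delivered ≈ 54.1 W

|Γ| = |(61 − j192)/(211 − j192)| = 0.706
|Γ|² = 0.499
P_refl = |Γ|²·P_inc = 53.9 W, P_del = (1 − |Γ|²)·P_inc = 54.1 W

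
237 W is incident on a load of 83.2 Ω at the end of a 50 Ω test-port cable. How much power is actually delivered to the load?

Γ = (83.2 − 50)/(83.2 + 50) = 0.249
|Γ|² = 0.0621
P_refl = |Γ|²·P_inc = 14.7 W, P_del = (1 − |Γ|²)·P_inc = 222 W

P_delivered ≈ 222 W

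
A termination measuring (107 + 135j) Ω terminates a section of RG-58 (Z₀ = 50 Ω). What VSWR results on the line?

Γ = (Z_L − Z_0)/(Z_L + Z_0) = (57 + j135)/(157 + j135)
|Γ| = 147/207 = 0.708
VSWR = (1 + |Γ|)/(1 − |Γ|) = 1.71/0.292

VSWR ≈ 5.84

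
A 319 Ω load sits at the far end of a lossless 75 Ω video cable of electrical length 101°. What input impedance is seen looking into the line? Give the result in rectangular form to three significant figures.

Z_in ≈ 18.3 + j13.7 Ω

tan(βl) = tan(101°) = -5.14
Z_in = Z_0·(Z_L + jZ_0·tanβl)/(Z_0 + jZ_L·tanβl)
     = 75·(319 − j386)/(75 − j1640)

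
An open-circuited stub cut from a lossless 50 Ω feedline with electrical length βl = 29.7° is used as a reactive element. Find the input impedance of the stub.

Z_in ≈ −j87.7 Ω

tan(βl) = 0.57
For an open-circuited stub, Z_in = −jZ_0·cot(βl) = −jZ_0/tan(βl)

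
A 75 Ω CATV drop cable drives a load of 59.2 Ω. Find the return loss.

RL ≈ 18.6 dB

Γ = (59.2 − 75)/(59.2 + 75) = -0.118
RL = −20·log₁₀|Γ| = −20·log₁₀(0.118)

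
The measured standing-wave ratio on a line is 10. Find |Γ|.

|Γ| = (S − 1)/(S + 1) = (10 − 1)/(10 + 1) = 9/11

|Γ| ≈ 0.818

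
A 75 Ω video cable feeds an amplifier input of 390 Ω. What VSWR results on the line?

VSWR ≈ 5.2

Γ = (390 − 75)/(390 + 75) = 0.677
VSWR = (1 + 0.677)/(1 − 0.677)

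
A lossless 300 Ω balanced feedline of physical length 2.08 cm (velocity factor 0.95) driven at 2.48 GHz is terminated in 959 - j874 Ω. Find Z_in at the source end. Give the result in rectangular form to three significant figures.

λ = v/f = 0.95·c / 2.48 GHz = 0.115 m
βl = 2π·l/λ = 2π × 0.181 = 65.2°
tan(βl) = tan(65.2°) = 2.16
Z_in = Z_0·(Z_L + jZ_0·tanβl)/(Z_0 + jZ_L·tanβl)
     = 300·(959 − j226)/(2190 + j2070)

Z_in ≈ 53.9 − j82 Ω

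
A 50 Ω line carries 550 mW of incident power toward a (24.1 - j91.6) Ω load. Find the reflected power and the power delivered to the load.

|Γ| = |(-25.9 − j91.6)/(74.1 − j91.6)| = 0.808
|Γ|² = 0.653
P_refl = |Γ|²·P_inc = 359 mW, P_del = (1 − |Γ|²)·P_inc = 191 mW

P_reflected ≈ 359 mW; P_delivered ≈ 191 mW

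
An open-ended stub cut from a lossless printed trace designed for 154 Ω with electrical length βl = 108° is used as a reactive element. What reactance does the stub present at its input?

tan(βl) = -3.08
For an open-ended stub, Z_in = −jZ_0·cot(βl) = −jZ_0/tan(βl)

X_in ≈ 50 Ω (inductive)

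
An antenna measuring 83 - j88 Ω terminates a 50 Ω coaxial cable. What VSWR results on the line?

Γ = (Z_L − Z_0)/(Z_L + Z_0) = (33 − j88)/(133 − j88)
|Γ| = 94/159 = 0.589
VSWR = (1 + |Γ|)/(1 − |Γ|) = 1.59/0.411

VSWR ≈ 3.87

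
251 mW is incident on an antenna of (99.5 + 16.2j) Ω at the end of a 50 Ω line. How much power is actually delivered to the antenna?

|Γ| = |(49.5 + j16.2)/(149.5 + j16.2)| = 0.346
|Γ|² = 0.12
P_refl = |Γ|²·P_inc = 30.1 mW, P_del = (1 − |Γ|²)·P_inc = 221 mW

P_delivered ≈ 221 mW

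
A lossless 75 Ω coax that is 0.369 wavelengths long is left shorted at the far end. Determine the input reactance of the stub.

βl = 2π × 0.369 = 133°
tan(βl) = -1.08
For a shorted stub, Z_in = jZ_0·tan(βl)

X_in ≈ -80.9 Ω (capacitive)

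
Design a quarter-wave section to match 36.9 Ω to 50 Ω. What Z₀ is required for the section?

Z_qwt = √(Z_0·R_L) = √(50 × 36.9) = √1845

Z_qwt ≈ 43 Ω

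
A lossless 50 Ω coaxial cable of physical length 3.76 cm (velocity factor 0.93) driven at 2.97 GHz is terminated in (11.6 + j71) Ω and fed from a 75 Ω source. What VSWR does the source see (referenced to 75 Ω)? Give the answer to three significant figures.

λ = v/f = 0.93·c / 2.97 GHz = 0.0939 m
βl = 2π·l/λ = 2π × 0.4 = 144°
tan(βl) = -0.724
Z_in = Z_0·(Z_L + jZ_0·tanβl)/(Z_0 + jZ_L·tanβl) = 4.27 + j17.5 Ω
Γ_s = (Z_in − Z_s)/(Z_in + Z_s) = (-70.7 + j17.5)/(79.3 + j17.5), |Γ_s| = 0.898
VSWR = (1 + |Γ_s|)/(1 − |Γ_s|)

VSWR ≈ 18.5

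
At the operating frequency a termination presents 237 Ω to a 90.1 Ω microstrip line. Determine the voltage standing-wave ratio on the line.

VSWR ≈ 2.63

For a purely resistive load, VSWR = R_L/Z_0 or Z_0/R_L (whichever > 1) = 237/90.1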